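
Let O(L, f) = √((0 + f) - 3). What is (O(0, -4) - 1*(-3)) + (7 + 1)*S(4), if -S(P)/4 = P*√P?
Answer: -253 + I*√7 ≈ -253.0 + 2.6458*I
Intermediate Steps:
O(L, f) = √(-3 + f) (O(L, f) = √(f - 3) = √(-3 + f))
S(P) = -4*P^(3/2) (S(P) = -4*P*√P = -4*P^(3/2))
(O(0, -4) - 1*(-3)) + (7 + 1)*S(4) = (√(-3 - 4) - 1*(-3)) + (7 + 1)*(-4*4^(3/2)) = (√(-7) + 3) + 8*(-4*8) = (I*√7 + 3) + 8*(-32) = (3 + I*√7) - 256 = -253 + I*√7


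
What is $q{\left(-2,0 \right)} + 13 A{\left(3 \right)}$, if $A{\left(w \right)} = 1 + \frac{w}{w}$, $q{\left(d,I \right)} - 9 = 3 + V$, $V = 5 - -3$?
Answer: $46$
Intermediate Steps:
$V = 8$ ($V = 5 + 3 = 8$)
$q{\left(d,I \right)} = 20$ ($q{\left(d,I \right)} = 9 + \left(3 + 8\right) = 9 + 11 = 20$)
$A{\left(w \right)} = 2$ ($A{\left(w \right)} = 1 + 1 = 2$)
$q{\left(-2,0 \right)} + 13 A{\left(3 \right)} = 20 + 13 \cdot 2 = 20 + 26 = 46$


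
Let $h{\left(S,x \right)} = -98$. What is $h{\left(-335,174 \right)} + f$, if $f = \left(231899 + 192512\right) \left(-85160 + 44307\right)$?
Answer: $-17338462681$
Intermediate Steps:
$f = -17338462583$ ($f = 424411 \left(-40853\right) = -17338462583$)
$h{\left(-335,174 \right)} + f = -98 - 17338462583 = -17338462681$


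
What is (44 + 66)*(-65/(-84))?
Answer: 3575/42 ≈ 85.119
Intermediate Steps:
(44 + 66)*(-65/(-84)) = 110*(-65*(-1/84)) = 110*(65/84) = 3575/42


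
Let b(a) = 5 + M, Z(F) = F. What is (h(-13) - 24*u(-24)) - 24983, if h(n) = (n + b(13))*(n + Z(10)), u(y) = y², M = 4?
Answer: -38795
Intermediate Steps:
b(a) = 9 (b(a) = 5 + 4 = 9)
h(n) = (9 + n)*(10 + n) (h(n) = (n + 9)*(n + 10) = (9 + n)*(10 + n))
(h(-13) - 24*u(-24)) - 24983 = ((90 + (-13)² + 19*(-13)) - 24*(-24)²) - 24983 = ((90 + 169 - 247) - 24*576) - 24983 = (12 - 13824) - 24983 = -13812 - 24983 = -38795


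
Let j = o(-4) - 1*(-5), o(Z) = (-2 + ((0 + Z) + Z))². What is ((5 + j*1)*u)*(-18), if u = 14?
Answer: -27720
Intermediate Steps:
o(Z) = (-2 + 2*Z)² (o(Z) = (-2 + (Z + Z))² = (-2 + 2*Z)²)
j = 105 (j = 4*(-1 - 4)² - 1*(-5) = 4*(-5)² + 5 = 4*25 + 5 = 100 + 5 = 105)
((5 + j*1)*u)*(-18) = ((5 + 105*1)*14)*(-18) = ((5 + 105)*14)*(-18) = (110*14)*(-18) = 1540*(-18) = -27720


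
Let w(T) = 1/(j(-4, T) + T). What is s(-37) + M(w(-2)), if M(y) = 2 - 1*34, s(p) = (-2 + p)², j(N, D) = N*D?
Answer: 1489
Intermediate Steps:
j(N, D) = D*N
w(T) = -1/(3*T) (w(T) = 1/(T*(-4) + T) = 1/(-4*T + T) = 1/(-3*T) = -1/(3*T))
M(y) = -32 (M(y) = 2 - 34 = -32)
s(-37) + M(w(-2)) = (-2 - 37)² - 32 = (-39)² - 32 = 1521 - 32 = 1489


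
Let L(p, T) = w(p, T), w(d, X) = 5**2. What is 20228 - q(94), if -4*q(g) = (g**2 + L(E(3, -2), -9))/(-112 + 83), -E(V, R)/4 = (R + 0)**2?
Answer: 2337587/116 ≈ 20152.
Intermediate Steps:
w(d, X) = 25
E(V, R) = -4*R**2 (E(V, R) = -4*(R + 0)**2 = -4*R**2)
L(p, T) = 25
q(g) = 25/116 + g**2/116 (q(g) = -(g**2 + 25)/(4*(-112 + 83)) = -(25 + g**2)/(4*(-29)) = -(25 + g**2)*(-1)/(4*29) = -(-25/29 - g**2/29)/4 = 25/116 + g**2/116)
20228 - q(94) = 20228 - (25/116 + (1/116)*94**2) = 20228 - (25/116 + (1/116)*8836) = 20228 - (25/116 + 2209/29) = 20228 - 1*8861/116 = 20228 - 8861/116 = 2337587/116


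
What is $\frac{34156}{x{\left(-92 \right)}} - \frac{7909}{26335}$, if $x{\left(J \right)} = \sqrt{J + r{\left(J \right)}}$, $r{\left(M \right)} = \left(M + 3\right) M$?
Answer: $- \frac{7909}{26335} + \frac{8539 \sqrt{506}}{506} \approx 379.3$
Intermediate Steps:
$r{\left(M \right)} = M \left(3 + M\right)$ ($r{\left(M \right)} = \left(3 + M\right) M = M \left(3 + M\right)$)
$x{\left(J \right)} = \sqrt{J + J \left(3 + J\right)}$
$\frac{34156}{x{\left(-92 \right)}} - \frac{7909}{26335} = \frac{34156}{\sqrt{- 92 \left(4 - 92\right)}} - \frac{7909}{26335} = \frac{34156}{\sqrt{\left(-92\right) \left(-88\right)}} - \frac{7909}{26335} = \frac{34156}{\sqrt{8096}} - \frac{7909}{26335} = \frac{34156}{4 \sqrt{506}} - \frac{7909}{26335} = 34156 \frac{\sqrt{506}}{2024} - \frac{7909}{26335} = \frac{8539 \sqrt{506}}{506} - \frac{7909}{26335} = - \frac{7909}{26335} + \frac{8539 \sqrt{506}}{506}$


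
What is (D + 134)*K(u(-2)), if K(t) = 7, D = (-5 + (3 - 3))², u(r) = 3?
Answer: 1113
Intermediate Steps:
D = 25 (D = (-5 + 0)² = (-5)² = 25)
(D + 134)*K(u(-2)) = (25 + 134)*7 = 159*7 = 1113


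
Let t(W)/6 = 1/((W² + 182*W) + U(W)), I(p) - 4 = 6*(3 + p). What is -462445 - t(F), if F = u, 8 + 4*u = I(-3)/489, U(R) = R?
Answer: -19994796177712/43237135 ≈ -4.6245e+5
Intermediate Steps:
I(p) = 22 + 6*p (I(p) = 4 + 6*(3 + p) = 4 + (18 + 6*p) = 22 + 6*p)
u = -977/489 (u = -2 + ((22 + 6*(-3))/489)/4 = -2 + ((22 - 18)*(1/489))/4 = -2 + (4*(1/489))/4 = -2 + (¼)*(4/489) = -2 + 1/489 = -977/489 ≈ -1.9980)
F = -977/489 ≈ -1.9980
t(W) = 6/(W² + 183*W) (t(W) = 6/((W² + 182*W) + W) = 6/(W² + 183*W))
-462445 - t(F) = -462445 - 6/((-977/489)*(183 - 977/489)) = -462445 - 6*(-489)/(977*88510/489) = -462445 - 6*(-489)*489/(977*88510) = -462445 - 1*(-717363/43237135) = -462445 + 717363/43237135 = -19994796177712/43237135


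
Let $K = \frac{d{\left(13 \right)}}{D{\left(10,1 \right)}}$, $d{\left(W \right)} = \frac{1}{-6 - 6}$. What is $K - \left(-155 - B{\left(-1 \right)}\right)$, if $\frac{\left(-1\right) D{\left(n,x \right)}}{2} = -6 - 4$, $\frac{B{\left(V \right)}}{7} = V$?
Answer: $\frac{35519}{240} \approx 148.0$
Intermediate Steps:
$d{\left(W \right)} = - \frac{1}{12}$ ($d{\left(W \right)} = \frac{1}{-6 - 6} = \frac{1}{-12} = - \frac{1}{12}$)
$B{\left(V \right)} = 7 V$
$D{\left(n,x \right)} = 20$ ($D{\left(n,x \right)} = - 2 \left(-6 - 4\right) = \left(-2\right) \left(-10\right) = 20$)
$K = - \frac{1}{240}$ ($K = - \frac{1}{12 \cdot 20} = \left(- \frac{1}{12}\right) \frac{1}{20} = - \frac{1}{240} \approx -0.0041667$)
$K - \left(-155 - B{\left(-1 \right)}\right) = - \frac{1}{240} - \left(-155 - 7 \left(-1\right)\right) = - \frac{1}{240} - \left(-155 - -7\right) = - \frac{1}{240} - \left(-155 + 7\right) = - \frac{1}{240} - -148 = - \frac{1}{240} + 148 = \frac{35519}{240}$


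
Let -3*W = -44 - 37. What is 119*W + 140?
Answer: 3353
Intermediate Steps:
W = 27 (W = -(-44 - 37)/3 = -1/3*(-81) = 27)
119*W + 140 = 119*27 + 140 = 3213 + 140 = 3353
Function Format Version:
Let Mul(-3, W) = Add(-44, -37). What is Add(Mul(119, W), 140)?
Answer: 3353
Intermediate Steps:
W = 27 (W = Mul(Rational(-1, 3), Add(-44, -37)) = Mul(Rational(-1, 3), -81) = 27)
Add(Mul(119, W), 140) = Add(Mul(119, 27), 140) = Add(3213, 140) = 3353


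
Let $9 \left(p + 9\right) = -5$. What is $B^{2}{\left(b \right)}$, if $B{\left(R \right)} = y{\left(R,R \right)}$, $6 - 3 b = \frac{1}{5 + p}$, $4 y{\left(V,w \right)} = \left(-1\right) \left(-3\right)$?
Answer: $\frac{9}{16} \approx 0.5625$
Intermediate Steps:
$p = - \frac{86}{9}$ ($p = -9 + \frac{1}{9} \left(-5\right) = -9 - \frac{5}{9} = - \frac{86}{9} \approx -9.5556$)
$y{\left(V,w \right)} = \frac{3}{4}$ ($y{\left(V,w \right)} = \frac{\left(-1\right) \left(-3\right)}{4} = \frac{1}{4} \cdot 3 = \frac{3}{4}$)
$b = \frac{85}{41}$ ($b = 2 - \frac{1}{3 \left(5 - \frac{86}{9}\right)} = 2 - \frac{1}{3 \left(- \frac{41}{9}\right)} = 2 - - \frac{3}{41} = 2 + \frac{3}{41} = \frac{85}{41} \approx 2.0732$)
$B{\left(R \right)} = \frac{3}{4}$
$B^{2}{\left(b \right)} = \left(\frac{3}{4}\right)^{2} = \frac{9}{16}$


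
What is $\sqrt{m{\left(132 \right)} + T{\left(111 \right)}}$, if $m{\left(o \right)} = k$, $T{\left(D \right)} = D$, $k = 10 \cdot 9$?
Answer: $\sqrt{201} \approx 14.177$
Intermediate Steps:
$k = 90$
$m{\left(o \right)} = 90$
$\sqrt{m{\left(132 \right)} + T{\left(111 \right)}} = \sqrt{90 + 111} = \sqrt{201}$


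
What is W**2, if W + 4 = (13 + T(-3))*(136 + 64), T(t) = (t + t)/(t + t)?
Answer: 7817616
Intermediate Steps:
T(t) = 1 (T(t) = (2*t)/((2*t)) = (2*t)*(1/(2*t)) = 1)
W = 2796 (W = -4 + (13 + 1)*(136 + 64) = -4 + 14*200 = -4 + 2800 = 2796)
W**2 = 2796**2 = 7817616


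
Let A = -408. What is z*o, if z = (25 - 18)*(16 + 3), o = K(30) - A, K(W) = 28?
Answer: 57988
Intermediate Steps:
o = 436 (o = 28 - 1*(-408) = 28 + 408 = 436)
z = 133 (z = 7*19 = 133)
z*o = 133*436 = 57988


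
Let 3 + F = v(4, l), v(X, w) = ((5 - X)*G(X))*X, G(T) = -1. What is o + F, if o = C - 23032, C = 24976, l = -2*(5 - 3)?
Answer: 1937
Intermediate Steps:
l = -4 (l = -2*2 = -4)
v(X, w) = X*(-5 + X) (v(X, w) = ((5 - X)*(-1))*X = (-5 + X)*X = X*(-5 + X))
F = -7 (F = -3 + 4*(-5 + 4) = -3 + 4*(-1) = -3 - 4 = -7)
o = 1944 (o = 24976 - 23032 = 1944)
o + F = 1944 - 7 = 1937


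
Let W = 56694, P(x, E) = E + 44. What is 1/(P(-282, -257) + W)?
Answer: 1/56481 ≈ 1.7705e-5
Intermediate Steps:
P(x, E) = 44 + E
1/(P(-282, -257) + W) = 1/((44 - 257) + 56694) = 1/(-213 + 56694) = 1/56481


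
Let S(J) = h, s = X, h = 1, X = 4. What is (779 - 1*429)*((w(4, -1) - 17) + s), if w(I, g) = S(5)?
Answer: -4200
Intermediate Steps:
s = 4
S(J) = 1
w(I, g) = 1
(779 - 1*429)*((w(4, -1) - 17) + s) = (779 - 1*429)*((1 - 17) + 4) = (779 - 429)*(-16 + 4) = 350*(-12) = -4200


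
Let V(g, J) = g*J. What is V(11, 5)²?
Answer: 3025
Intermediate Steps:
V(g, J) = J*g
V(11, 5)² = (5*11)² = 55² = 3025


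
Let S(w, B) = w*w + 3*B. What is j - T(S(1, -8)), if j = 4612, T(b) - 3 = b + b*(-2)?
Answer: 4586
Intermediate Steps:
S(w, B) = w² + 3*B
T(b) = 3 - b (T(b) = 3 + (b + b*(-2)) = 3 + (b - 2*b) = 3 - b)
j - T(S(1, -8)) = 4612 - (3 - (1² + 3*(-8))) = 4612 - (3 - (1 - 24)) = 4612 - (3 - 1*(-23)) = 4612 - (3 + 23) = 4612 - 1*26 = 4612 - 26 = 4586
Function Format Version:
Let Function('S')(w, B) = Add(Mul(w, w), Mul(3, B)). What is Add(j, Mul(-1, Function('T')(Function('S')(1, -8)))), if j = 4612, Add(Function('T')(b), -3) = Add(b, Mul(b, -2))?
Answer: 4586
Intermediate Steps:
Function('S')(w, B) = Add(Pow(w, 2), Mul(3, B))
Function('T')(b) = Add(3, Mul(-1, b)) (Function('T')(b) = Add(3, Add(b, Mul(b, -2))) = Add(3, Add(b, Mul(-2, b))) = Add(3, Mul(-1, b)))
Add(j, Mul(-1, Function('T')(Function('S')(1, -8)))) = Add(4612, Mul(-1, Add(3, Mul(-1, Add(Pow(1, 2), Mul(3, -8)))))) = Add(4612, Mul(-1, Add(3, Mul(-1, Add(1, -24))))) = Add(4612, Mul(-1, Add(3, Mul(-1, -23)))) = Add(4612, Mul(-1, Add(3, 23))) = Add(4612, Mul(-1, 26)) = Add(4612, -26) = 4586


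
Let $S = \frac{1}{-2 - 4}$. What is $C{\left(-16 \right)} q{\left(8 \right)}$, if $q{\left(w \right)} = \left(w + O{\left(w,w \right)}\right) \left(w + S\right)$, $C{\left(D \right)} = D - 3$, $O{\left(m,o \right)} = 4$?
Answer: $-1786$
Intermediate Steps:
$S = - \frac{1}{6}$ ($S = \frac{1}{-6} = - \frac{1}{6} \approx -0.16667$)
$C{\left(D \right)} = -3 + D$
$q{\left(w \right)} = \left(4 + w\right) \left(- \frac{1}{6} + w\right)$ ($q{\left(w \right)} = \left(w + 4\right) \left(w - \frac{1}{6}\right) = \left(4 + w\right) \left(- \frac{1}{6} + w\right)$)
$C{\left(-16 \right)} q{\left(8 \right)} = \left(-3 - 16\right) \left(- \frac{2}{3} + 8^{2} + \frac{23}{6} \cdot 8\right) = - 19 \left(- \frac{2}{3} + 64 + \frac{92}{3}\right) = \left(-19\right) 94 = -1786$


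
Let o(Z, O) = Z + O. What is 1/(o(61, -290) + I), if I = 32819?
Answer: 1/32590 ≈ 3.0684e-5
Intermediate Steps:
o(Z, O) = O + Z
1/(o(61, -290) + I) = 1/((-290 + 61) + 32819) = 1/(-229 + 32819) = 1/32590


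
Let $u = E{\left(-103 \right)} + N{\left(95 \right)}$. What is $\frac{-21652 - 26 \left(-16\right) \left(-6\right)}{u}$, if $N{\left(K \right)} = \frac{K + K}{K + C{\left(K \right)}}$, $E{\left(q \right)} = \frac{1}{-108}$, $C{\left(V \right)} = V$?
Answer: $- \frac{2607984}{107} \approx -24374.0$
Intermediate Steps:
$E{\left(q \right)} = - \frac{1}{108}$
$N{\left(K \right)} = 1$ ($N{\left(K \right)} = \frac{K + K}{K + K} = \frac{2 K}{2 K} = 2 K \frac{1}{2 K} = 1$)
$u = \frac{107}{108}$ ($u = - \frac{1}{108} + 1 = \frac{107}{108} \approx 0.99074$)
$\frac{-21652 - 26 \left(-16\right) \left(-6\right)}{u} = \frac{-21652 - 26 \left(-16\right) \left(-6\right)}{\frac{107}{108}} = \left(-21652 - \left(-416\right) \left(-6\right)\right) \frac{108}{107} = \left(-21652 - 2496\right) \frac{108}{107} = \left(-24148\right) \frac{108}{107} = - \frac{2607984}{107}$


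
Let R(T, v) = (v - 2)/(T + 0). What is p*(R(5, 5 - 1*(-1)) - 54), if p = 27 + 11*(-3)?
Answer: 1596/5 ≈ 319.20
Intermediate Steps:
R(T, v) = (-2 + v)/T
p = -6 (p = 27 - 33 = -6)
p*(R(5, 5 - 1*(-1)) - 54) = -6*((-2 + (5 - 1*(-1)))/5 - 54) = -6*((-2 + (5 + 1))/5 - 54) = -6*((-2 + 6)/5 - 54) = -6*((1/5)*4 - 54) = -6*(4/5 - 54) = -6*(-266/5) = 1596/5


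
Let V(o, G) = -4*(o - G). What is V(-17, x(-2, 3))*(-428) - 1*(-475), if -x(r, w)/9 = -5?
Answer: -105669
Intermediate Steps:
x(r, w) = 45 (x(r, w) = -9*(-5) = 45)
V(o, G) = -4*o + 4*G
V(-17, x(-2, 3))*(-428) - 1*(-475) = (-4*(-17) + 4*45)*(-428) - 1*(-475) = (68 + 180)*(-428) + 475 = 248*(-428) + 475 = -106144 + 475 = -105669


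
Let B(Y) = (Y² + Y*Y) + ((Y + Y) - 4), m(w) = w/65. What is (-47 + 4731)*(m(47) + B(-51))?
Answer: 1551748308/65 ≈ 2.3873e+7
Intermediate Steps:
m(w) = w/65 (m(w) = w*(1/65) = w/65)
B(Y) = -4 + 2*Y + 2*Y² (B(Y) = (Y² + Y²) + (2*Y - 4) = 2*Y² + (-4 + 2*Y) = -4 + 2*Y + 2*Y²)
(-47 + 4731)*(m(47) + B(-51)) = (-47 + 4731)*((1/65)*47 + (-4 + 2*(-51) + 2*(-51)²)) = 4684*(47/65 + (-4 - 102 + 2*2601)) = 4684*(47/65 + (-4 - 102 + 5202)) = 4684*(47/65 + 5096) = 4684*(331287/65) = 1551748308/65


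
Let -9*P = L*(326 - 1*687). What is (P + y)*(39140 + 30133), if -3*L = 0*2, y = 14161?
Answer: 980974953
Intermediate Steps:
L = 0 (L = -0*2 = -1/3*0 = 0)
P = 0 (P = -0*(326 - 1*687) = -0*(326 - 687) = -0*(-361) = -1/9*0 = 0)
(P + y)*(39140 + 30133) = (0 + 14161)*(39140 + 30133) = 14161*69273 = 980974953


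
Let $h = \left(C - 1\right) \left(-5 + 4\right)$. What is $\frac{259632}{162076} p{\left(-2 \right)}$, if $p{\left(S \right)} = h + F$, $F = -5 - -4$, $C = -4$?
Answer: $\frac{259632}{40519} \approx 6.4077$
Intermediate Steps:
$h = 5$ ($h = \left(-4 - 1\right) \left(-5 + 4\right) = \left(-5\right) \left(-1\right) = 5$)
$F = -1$ ($F = -5 + 4 = -1$)
$p{\left(S \right)} = 4$ ($p{\left(S \right)} = 5 - 1 = 4$)
$\frac{259632}{162076} p{\left(-2 \right)} = \frac{259632}{162076} \cdot 4 = 259632 \cdot \frac{1}{162076} \cdot 4 = \frac{64908}{40519} \cdot 4 = \frac{259632}{40519}$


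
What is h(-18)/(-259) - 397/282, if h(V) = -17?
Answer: -98029/73038 ≈ -1.3422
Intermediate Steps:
h(-18)/(-259) - 397/282 = -17/(-259) - 397/282 = -17*(-1/259) - 397/282 = 17/259 - 1*397/282 = 17/259 - 397/282 = -98029/73038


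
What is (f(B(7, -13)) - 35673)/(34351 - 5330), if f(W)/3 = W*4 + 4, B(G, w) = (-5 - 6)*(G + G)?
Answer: -37509/29021 ≈ -1.2925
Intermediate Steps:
B(G, w) = -22*G
f(W) = 12 + 12*W (f(W) = 3*(W*4 + 4) = 3*(4*W + 4) = 3*(4 + 4*W) = 12 + 12*W)
(f(B(7, -13)) - 35673)/(34351 - 5330) = ((12 + 12*(-22*7)) - 35673)/(34351 - 5330) = ((12 + 12*(-154)) - 35673)/29021 = ((12 - 1848) - 35673)*(1/29021) = (-1836 - 35673)*(1/29021) = -37509*1/29021 = -37509/29021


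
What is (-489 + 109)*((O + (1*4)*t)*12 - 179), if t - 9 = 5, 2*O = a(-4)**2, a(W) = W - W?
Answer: -187340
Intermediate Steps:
a(W) = 0
O = 0 (O = (1/2)*0**2 = (1/2)*0 = 0)
t = 14 (t = 9 + 5 = 14)
(-489 + 109)*((O + (1*4)*t)*12 - 179) = (-489 + 109)*((0 + (1*4)*14)*12 - 179) = -380*((0 + 4*14)*12 - 179) = -380*((0 + 56)*12 - 179) = -380*(56*12 - 179) = -380*(672 - 179) = -380*493 = -187340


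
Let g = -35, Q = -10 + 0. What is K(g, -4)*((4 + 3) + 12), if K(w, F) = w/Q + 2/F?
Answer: 57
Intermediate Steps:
Q = -10
K(w, F) = 2/F - w/10 (K(w, F) = w/(-10) + 2/F = w*(-⅒) + 2/F = -w/10 + 2/F = 2/F - w/10)
K(g, -4)*((4 + 3) + 12) = (2/(-4) - ⅒*(-35))*((4 + 3) + 12) = (2*(-¼) + 7/2)*(7 + 12) = (-½ + 7/2)*19 = 3*19 = 57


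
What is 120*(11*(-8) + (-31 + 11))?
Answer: -12960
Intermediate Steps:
120*(11*(-8) + (-31 + 11)) = 120*(-88 - 20) = 120*(-108) = -12960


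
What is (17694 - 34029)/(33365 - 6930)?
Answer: -3267/5287 ≈ -0.61793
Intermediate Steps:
(17694 - 34029)/(33365 - 6930) = -16335/26435 = -16335*1/26435 = -3267/5287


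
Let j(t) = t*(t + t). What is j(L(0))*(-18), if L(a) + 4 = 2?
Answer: -144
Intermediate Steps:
L(a) = -2 (L(a) = -4 + 2 = -2)
j(t) = 2*t² (j(t) = t*(2*t) = 2*t²)
j(L(0))*(-18) = (2*(-2)²)*(-18) = (2*4)*(-18) = 8*(-18) = -144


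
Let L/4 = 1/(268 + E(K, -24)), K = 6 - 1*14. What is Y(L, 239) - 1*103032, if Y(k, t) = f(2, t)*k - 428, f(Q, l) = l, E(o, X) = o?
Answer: -6724661/65 ≈ -1.0346e+5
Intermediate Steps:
K = -8 (K = 6 - 14 = -8)
L = 1/65 (L = 4/(268 - 8) = 4/260 = 4*(1/260) = 1/65 ≈ 0.015385)
Y(k, t) = -428 + k*t (Y(k, t) = t*k - 428 = k*t - 428 = -428 + k*t)
Y(L, 239) - 1*103032 = (-428 + (1/65)*239) - 1*103032 = (-428 + 239/65) - 103032 = -27581/65 - 103032 = -6724661/65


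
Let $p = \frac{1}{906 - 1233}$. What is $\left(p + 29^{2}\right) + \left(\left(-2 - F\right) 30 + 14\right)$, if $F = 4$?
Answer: $\frac{220724}{327} \approx 675.0$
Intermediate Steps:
$p = - \frac{1}{327}$ ($p = \frac{1}{906 - 1233} = \frac{1}{-327} = - \frac{1}{327} \approx -0.0030581$)
$\left(p + 29^{2}\right) + \left(\left(-2 - F\right) 30 + 14\right) = \left(- \frac{1}{327} + 29^{2}\right) + \left(\left(-2 - 4\right) 30 + 14\right) = \left(- \frac{1}{327} + 841\right) + \left(\left(-2 - 4\right) 30 + 14\right) = \frac{275006}{327} + \left(\left(-6\right) 30 + 14\right) = \frac{275006}{327} + \left(-180 + 14\right) = \frac{275006}{327} - 166 = \frac{220724}{327}$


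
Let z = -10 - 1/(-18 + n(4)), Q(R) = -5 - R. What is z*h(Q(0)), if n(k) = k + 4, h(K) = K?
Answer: 99/2 ≈ 49.500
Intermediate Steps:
n(k) = 4 + k
z = -99/10 (z = -10 - 1/(-18 + (4 + 4)) = -10 - 1/(-18 + 8) = -10 - 1/(-10) = -10 - 1*(-⅒) = -10 + ⅒ = -99/10 ≈ -9.9000)
z*h(Q(0)) = -99*(-5 - 1*0)/10 = -99*(-5 + 0)/10 = -99/10*(-5) = 99/2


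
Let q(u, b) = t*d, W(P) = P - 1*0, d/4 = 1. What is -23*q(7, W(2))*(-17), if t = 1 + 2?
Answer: 4692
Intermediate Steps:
d = 4 (d = 4*1 = 4)
t = 3
W(P) = P (W(P) = P + 0 = P)
q(u, b) = 12 (q(u, b) = 3*4 = 12)
-23*q(7, W(2))*(-17) = -23*12*(-17) = -276*(-17) = 4692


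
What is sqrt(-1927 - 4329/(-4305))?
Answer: I*sqrt(3966055870)/1435 ≈ 43.886*I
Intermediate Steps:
sqrt(-1927 - 4329/(-4305)) = sqrt(-1927 - 4329*(-1/4305)) = sqrt(-1927 + 1443/1435) = sqrt(-2763802/1435) = I*sqrt(3966055870)/1435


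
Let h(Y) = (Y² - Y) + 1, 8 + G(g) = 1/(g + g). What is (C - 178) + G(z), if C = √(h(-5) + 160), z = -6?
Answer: -2233/12 + √191 ≈ -172.26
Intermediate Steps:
G(g) = -8 + 1/(2*g) (G(g) = -8 + 1/(g + g) = -8 + 1/(2*g))
h(Y) = 1 + Y² - Y
C = √191 (C = √((1 + (-5)² - 1*(-5)) + 160) = √((1 + 25 + 5) + 160) = √(31 + 160) = √191 ≈ 13.820)
(C - 178) + G(z) = (√191 - 178) + (-8 + (½)/(-6)) = (-178 + √191) + (-8 + (½)*(-⅙)) = (-178 + √191) + (-8 - 1/12) = (-178 + √191) - 97/12 = -2233/12 + √191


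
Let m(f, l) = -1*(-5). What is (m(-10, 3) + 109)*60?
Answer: 6840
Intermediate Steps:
m(f, l) = 5
(m(-10, 3) + 109)*60 = (5 + 109)*60 = 114*60 = 6840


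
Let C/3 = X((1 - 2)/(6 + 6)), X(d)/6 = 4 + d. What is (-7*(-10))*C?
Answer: 4935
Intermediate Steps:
X(d) = 24 + 6*d (X(d) = 6*(4 + d) = 24 + 6*d)
C = 141/2 (C = 3*(24 + 6*((1 - 2)/(6 + 6))) = 3*(24 + 6*(-1/12)) = 3*(24 - ½) = 3*(47/2) = 141/2 ≈ 70.500)
(-7*(-10))*C = -7*(-10)*(141/2) = 70*(141/2) = 4935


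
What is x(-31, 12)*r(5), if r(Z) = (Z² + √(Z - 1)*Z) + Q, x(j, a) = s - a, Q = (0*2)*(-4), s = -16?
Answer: -980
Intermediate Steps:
Q = 0 (Q = 0*(-4) = 0)
x(j, a) = -16 - a
r(Z) = Z² + Z*√(-1 + Z) (r(Z) = (Z² + √(Z - 1)*Z) + 0 = (Z² + √(-1 + Z)*Z) + 0 = (Z² + Z*√(-1 + Z)) + 0 = Z² + Z*√(-1 + Z))
x(-31, 12)*r(5) = (-16 - 1*12)*(5*(5 + √(-1 + 5))) = (-16 - 12)*(5*(5 + √4)) = -140*(5 + 2) = -140*7 = -28*35 = -980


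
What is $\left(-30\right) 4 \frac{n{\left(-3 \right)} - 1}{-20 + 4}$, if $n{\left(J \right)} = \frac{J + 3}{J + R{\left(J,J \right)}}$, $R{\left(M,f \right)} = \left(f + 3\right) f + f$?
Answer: $- \frac{15}{2} \approx -7.5$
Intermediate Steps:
$R{\left(M,f \right)} = f + f \left(3 + f\right)$ ($R{\left(M,f \right)} = \left(3 + f\right) f + f = f \left(3 + f\right) + f = f + f \left(3 + f\right)$)
$n{\left(J \right)} = \frac{3 + J}{J + J \left(4 + J\right)}$ ($n{\left(J \right)} = \frac{J + 3}{J + J \left(4 + J\right)} = \frac{3 + J}{J + J \left(4 + J\right)}$)
$\left(-30\right) 4 \frac{n{\left(-3 \right)} - 1}{-20 + 4} = \left(-30\right) 4 \frac{\frac{3 - 3}{\left(-3\right) \left(5 - 3\right)} - 1}{-20 + 4} = - 120 \frac{\left(- \frac{1}{3}\right) \frac{1}{2} \cdot 0 - 1}{-16} = - 120 \left(\left(- \frac{1}{3}\right) \frac{1}{2} \cdot 0 - 1\right) \left(- \frac{1}{16}\right) = - 120 \left(0 - 1\right) \left(- \frac{1}{16}\right) = - 120 \left(\left(-1\right) \left(- \frac{1}{16}\right)\right) = \left(-120\right) \frac{1}{16} = - \frac{15}{2}$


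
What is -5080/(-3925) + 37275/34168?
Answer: 63975563/26821880 ≈ 2.3852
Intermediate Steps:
-5080/(-3925) + 37275/34168 = -5080*(-1/3925) + 37275*(1/34168) = 1016/785 + 37275/34168 = 63975563/26821880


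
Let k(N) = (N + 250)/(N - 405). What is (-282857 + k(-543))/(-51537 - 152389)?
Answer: 268148143/193321848 ≈ 1.3871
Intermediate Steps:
k(N) = (250 + N)/(-405 + N)
(-282857 + k(-543))/(-51537 - 152389) = (-282857 + (250 - 543)/(-405 - 543))/(-51537 - 152389) = (-282857 - 293/(-948))/(-203926) = (-282857 - 1/948*(-293))*(-1/203926) = (-282857 + 293/948)*(-1/203926) = -268148143/948*(-1/203926) = 268148143/193321848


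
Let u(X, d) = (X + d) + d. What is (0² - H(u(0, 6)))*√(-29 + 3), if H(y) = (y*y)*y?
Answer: -1728*I*√26 ≈ -8811.1*I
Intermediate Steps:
u(X, d) = X + 2*d
H(y) = y³ (H(y) = y²*y = y³)
(0² - H(u(0, 6)))*√(-29 + 3) = (0² - (0 + 2*6)³)*√(-29 + 3) = (0 - (0 + 12)³)*√(-26) = (0 - 1*12³)*(I*√26) = (0 - 1*1728)*(I*√26) = (0 - 1728)*(I*√26) = -1728*I*√26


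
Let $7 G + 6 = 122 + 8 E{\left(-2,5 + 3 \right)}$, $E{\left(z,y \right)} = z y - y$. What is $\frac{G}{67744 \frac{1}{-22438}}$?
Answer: $\frac{213161}{59276} \approx 3.5961$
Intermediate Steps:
$E{\left(z,y \right)} = - y + y z$ ($E{\left(z,y \right)} = y z - y = - y + y z$)
$G = - \frac{76}{7}$ ($G = - \frac{6}{7} + \frac{122 + 8 \left(5 + 3\right) \left(-1 - 2\right)}{7} = - \frac{6}{7} + \frac{122 + 8 \cdot 8 \left(-3\right)}{7} = - \frac{6}{7} + \frac{122 + 8 \left(-24\right)}{7} = - \frac{6}{7} + \frac{122 - 192}{7} = - \frac{6}{7} + \frac{1}{7} \left(-70\right) = - \frac{6}{7} - 10 = - \frac{76}{7} \approx -10.857$)
$\frac{G}{67744 \frac{1}{-22438}} = - \frac{76}{7 \frac{67744}{-22438}} = - \frac{76}{7 \cdot 67744 \left(- \frac{1}{22438}\right)} = - \frac{76}{7 \left(- \frac{33872}{11219}\right)} = \left(- \frac{76}{7}\right) \left(- \frac{11219}{33872}\right) = \frac{213161}{59276}$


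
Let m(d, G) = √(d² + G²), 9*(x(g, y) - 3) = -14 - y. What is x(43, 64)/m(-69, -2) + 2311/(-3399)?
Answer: -2311/3399 - 17*√4765/14295 ≈ -0.76200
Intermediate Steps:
x(g, y) = 13/9 - y/9 (x(g, y) = 3 + (-14 - y)/9 = 3 + (-14/9 - y/9) = 13/9 - y/9)
m(d, G) = √(G² + d²)
x(43, 64)/m(-69, -2) + 2311/(-3399) = (13/9 - ⅑*64)/(√((-2)² + (-69)²)) + 2311/(-3399) = (13/9 - 64/9)/(√(4 + 4761)) + 2311*(-1/3399) = -17*√4765/4765/3 - 2311/3399 = -17*√4765/14295 - 2311/3399 = -2311/3399 - 17*√4765/14295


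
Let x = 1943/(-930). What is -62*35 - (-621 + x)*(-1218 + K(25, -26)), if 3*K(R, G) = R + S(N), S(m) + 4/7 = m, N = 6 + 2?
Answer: -14732600123/19530 ≈ -7.5436e+5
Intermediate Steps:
x = -1943/930 (x = 1943*(-1/930) = -1943/930 ≈ -2.0892)
N = 8
S(m) = -4/7 + m
K(R, G) = 52/21 + R/3 (K(R, G) = (R + (-4/7 + 8))/3 = (R + 52/7)/3 = (52/7 + R)/3 = 52/21 + R/3)
-62*35 - (-621 + x)*(-1218 + K(25, -26)) = -62*35 - (-621 - 1943/930)*(-1218 + (52/21 + (⅓)*25)) = -2170 - (-579473)*(-1218 + (52/21 + 25/3))/930 = -2170 - (-579473)*(-1218 + 227/21)/930 = -2170 - (-579473)*(-25351)/(930*21) = -2170 - 1*14690220023/19530 = -2170 - 14690220023/19530 = -14732600123/19530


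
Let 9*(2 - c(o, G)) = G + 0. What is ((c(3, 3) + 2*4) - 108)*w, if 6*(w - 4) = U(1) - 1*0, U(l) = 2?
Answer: -3835/9 ≈ -426.11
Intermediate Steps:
c(o, G) = 2 - G/9 (c(o, G) = 2 - (G + 0)/9 = 2 - G/9)
w = 13/3 (w = 4 + (2 - 1*0)/6 = 4 + (2 + 0)/6 = 4 + (⅙)*2 = 4 + ⅓ = 13/3 ≈ 4.3333)
((c(3, 3) + 2*4) - 108)*w = (((2 - ⅑*3) + 2*4) - 108)*(13/3) = (((2 - ⅓) + 8) - 108)*(13/3) = ((5/3 + 8) - 108)*(13/3) = (29/3 - 108)*(13/3) = -295/3*13/3 = -3835/9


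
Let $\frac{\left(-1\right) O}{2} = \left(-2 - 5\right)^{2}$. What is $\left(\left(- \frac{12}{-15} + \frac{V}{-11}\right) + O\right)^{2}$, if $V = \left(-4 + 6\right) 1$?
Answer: $\frac{28686736}{3025} \approx 9483.2$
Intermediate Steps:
$V = 2$ ($V = 2 \cdot 1 = 2$)
$O = -98$ ($O = - 2 \left(-2 - 5\right)^{2} = - 2 \left(-7\right)^{2} = \left(-2\right) 49 = -98$)
$\left(\left(- \frac{12}{-15} + \frac{V}{-11}\right) + O\right)^{2} = \left(\left(- \frac{12}{-15} + \frac{2}{-11}\right) - 98\right)^{2} = \left(\left(\left(-12\right) \left(- \frac{1}{15}\right) + 2 \left(- \frac{1}{11}\right)\right) - 98\right)^{2} = \left(\left(\frac{4}{5} - \frac{2}{11}\right) - 98\right)^{2} = \left(\frac{34}{55} - 98\right)^{2} = \left(- \frac{5356}{55}\right)^{2} = \frac{28686736}{3025}$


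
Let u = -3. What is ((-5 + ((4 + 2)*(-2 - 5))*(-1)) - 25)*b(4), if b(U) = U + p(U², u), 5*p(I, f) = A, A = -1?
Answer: 228/5 ≈ 45.600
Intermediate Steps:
p(I, f) = -⅕ (p(I, f) = (⅕)*(-1) = -⅕)
b(U) = -⅕ + U (b(U) = U - ⅕ = -⅕ + U)
((-5 + ((4 + 2)*(-2 - 5))*(-1)) - 25)*b(4) = ((-5 + ((4 + 2)*(-2 - 5))*(-1)) - 25)*(-⅕ + 4) = ((-5 + (6*(-7))*(-1)) - 25)*(19/5) = ((-5 - 42*(-1)) - 25)*(19/5) = ((-5 + 42) - 25)*(19/5) = (37 - 25)*(19/5) = 12*(19/5) = 228/5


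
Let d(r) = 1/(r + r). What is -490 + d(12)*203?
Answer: -11557/24 ≈ -481.54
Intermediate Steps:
d(r) = 1/(2*r)
-490 + d(12)*203 = -490 + ((½)/12)*203 = -490 + ((½)*(1/12))*203 = -490 + (1/24)*203 = -490 + 203/24 = -11557/24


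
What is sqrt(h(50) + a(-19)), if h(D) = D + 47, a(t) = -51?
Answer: sqrt(46) ≈ 6.7823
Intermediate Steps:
h(D) = 47 + D
sqrt(h(50) + a(-19)) = sqrt((47 + 50) - 51) = sqrt(97 - 51) = sqrt(46)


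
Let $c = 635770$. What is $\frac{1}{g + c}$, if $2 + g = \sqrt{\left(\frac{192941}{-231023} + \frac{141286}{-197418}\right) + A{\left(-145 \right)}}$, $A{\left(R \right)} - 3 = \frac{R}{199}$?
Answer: $\frac{110966110736259324}{70548702290444357852135} - \frac{13 \sqrt{519526474206722541186}}{141097404580888715704270} \approx 1.5729 \cdot 10^{-6}$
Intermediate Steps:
$A{\left(R \right)} = 3 + \frac{R}{199}$
$g = -2 + \frac{\sqrt{519526474206722541186}}{26852105397}$ ($g = -2 + \sqrt{\left(\frac{192941}{-231023} + \frac{141286}{-197418}\right) + \left(3 + \frac{1}{199} \left(-145\right)\right)} = -2 + \sqrt{\left(192941 \left(- \frac{1}{231023}\right) + 141286 \left(- \frac{1}{197418}\right)\right) + \left(3 - \frac{145}{199}\right)} = -2 + \sqrt{\left(- \frac{192941}{231023} - \frac{70643}{98709}\right) + \frac{452}{199}} = -2 + \sqrt{- \frac{2720397766}{1754157639} + \frac{452}{199}} = -2 + \sqrt{\frac{251520097394}{349077370161}} = -2 + \frac{\sqrt{519526474206722541186}}{26852105397} \approx -1.1512$)
$\frac{1}{g + c} = \frac{1}{\left(-2 + \frac{\sqrt{519526474206722541186}}{26852105397}\right) + 635770} = \frac{1}{635768 + \frac{\sqrt{519526474206722541186}}{26852105397}}$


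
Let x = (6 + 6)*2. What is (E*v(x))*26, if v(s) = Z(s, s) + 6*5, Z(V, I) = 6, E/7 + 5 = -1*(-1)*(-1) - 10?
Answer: -104832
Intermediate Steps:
E = -112 (E = -35 + 7*(-1*(-1)*(-1) - 10) = -35 + 7*(1*(-1) - 10) = -35 + 7*(-1 - 10) = -35 + 7*(-11) = -35 - 77 = -112)
x = 24 (x = 12*2 = 24)
v(s) = 36 (v(s) = 6 + 6*5 = 6 + 30 = 36)
(E*v(x))*26 = -112*36*26 = -4032*26 = -104832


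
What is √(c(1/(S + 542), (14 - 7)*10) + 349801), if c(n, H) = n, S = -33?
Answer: 3*√10069643710/509 ≈ 591.44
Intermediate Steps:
√(c(1/(S + 542), (14 - 7)*10) + 349801) = √(1/(-33 + 542) + 349801) = √(1/509 + 349801) = √(178048710/509) = 3*√10069643710/509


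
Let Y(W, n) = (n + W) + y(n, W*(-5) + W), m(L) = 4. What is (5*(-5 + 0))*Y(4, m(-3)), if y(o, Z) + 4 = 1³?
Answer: -125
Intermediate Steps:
y(o, Z) = -3 (y(o, Z) = -4 + 1³ = -4 + 1 = -3)
Y(W, n) = -3 + W + n (Y(W, n) = (n + W) - 3 = (W + n) - 3 = -3 + W + n)
(5*(-5 + 0))*Y(4, m(-3)) = (5*(-5 + 0))*(-3 + 4 + 4) = (5*(-5))*5 = -25*5 = -125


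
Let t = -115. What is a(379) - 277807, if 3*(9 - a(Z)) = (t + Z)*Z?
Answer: -311150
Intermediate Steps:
a(Z) = 9 - Z*(-115 + Z)/3 (a(Z) = 9 - (-115 + Z)*Z/3 = 9 - Z*(-115 + Z)/3)
a(379) - 277807 = (9 - 1/3*379**2 + (115/3)*379) - 277807 = (9 - 1/3*143641 + 43585/3) - 277807 = (9 - 143641/3 + 43585/3) - 277807 = -33343 - 277807 = -311150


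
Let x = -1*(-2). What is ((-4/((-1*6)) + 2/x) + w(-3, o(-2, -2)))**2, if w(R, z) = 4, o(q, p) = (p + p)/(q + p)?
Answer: 289/9 ≈ 32.111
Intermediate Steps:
o(q, p) = 2*p/(p + q) (o(q, p) = (2*p)/(p + q) = 2*p/(p + q))
x = 2
((-4/((-1*6)) + 2/x) + w(-3, o(-2, -2)))**2 = ((-4/((-1*6)) + 2/2) + 4)**2 = ((-4/(-6) + 2*(1/2)) + 4)**2 = ((-4*(-1/6) + 1) + 4)**2 = ((2/3 + 1) + 4)**2 = (5/3 + 4)**2 = (17/3)**2 = 289/9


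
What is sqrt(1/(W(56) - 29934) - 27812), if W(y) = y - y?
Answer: I*sqrt(2768976184334)/9978 ≈ 166.77*I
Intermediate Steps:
W(y) = 0
sqrt(1/(W(56) - 29934) - 27812) = sqrt(1/(0 - 29934) - 27812) = sqrt(1/(-29934) - 27812) = sqrt(-1/29934 - 27812) = sqrt(-832524409/29934) = I*sqrt(2768976184334)/9978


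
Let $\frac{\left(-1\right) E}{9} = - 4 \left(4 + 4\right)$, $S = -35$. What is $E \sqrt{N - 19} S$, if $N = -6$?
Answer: $- 50400 i \approx - 50400.0 i$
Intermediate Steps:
$E = 288$ ($E = - 9 \left(- 4 \left(4 + 4\right)\right) = - 9 \left(\left(-4\right) 8\right) = \left(-9\right) \left(-32\right) = 288$)
$E \sqrt{N - 19} S = 288 \sqrt{-6 - 19} \left(-35\right) = 288 \sqrt{-25} \left(-35\right) = 288 \cdot 5 i \left(-35\right) = 1440 i \left(-35\right) = - 50400 i$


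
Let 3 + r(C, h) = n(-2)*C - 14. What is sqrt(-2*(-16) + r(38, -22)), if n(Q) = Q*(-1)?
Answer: sqrt(91) ≈ 9.5394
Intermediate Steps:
n(Q) = -Q
r(C, h) = -17 + 2*C (r(C, h) = -3 + ((-1*(-2))*C - 14) = -3 + (2*C - 14) = -3 + (-14 + 2*C) = -17 + 2*C)
sqrt(-2*(-16) + r(38, -22)) = sqrt(-2*(-16) + (-17 + 2*38)) = sqrt(32 + (-17 + 76)) = sqrt(32 + 59) = sqrt(91)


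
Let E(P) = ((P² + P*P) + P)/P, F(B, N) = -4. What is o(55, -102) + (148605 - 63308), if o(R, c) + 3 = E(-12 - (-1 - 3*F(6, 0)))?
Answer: 85249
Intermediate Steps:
E(P) = (P + 2*P²)/P (E(P) = ((P² + P²) + P)/P = (2*P² + P)/P = (P + 2*P²)/P)
o(R, c) = -48 (o(R, c) = -3 + (1 + 2*(-12 - (-1 - 3*(-4)))) = -3 + (1 + 2*(-12 - (-1 + 12))) = -3 + (1 + 2*(-12 - 1*11)) = -3 + (1 + 2*(-12 - 11)) = -3 + (1 + 2*(-23)) = -3 + (1 - 46) = -3 - 45 = -48)
o(55, -102) + (148605 - 63308) = -48 + (148605 - 63308) = -48 + 85297 = 85249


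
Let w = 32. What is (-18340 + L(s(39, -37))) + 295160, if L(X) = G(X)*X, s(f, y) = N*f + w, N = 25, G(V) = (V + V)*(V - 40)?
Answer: 1961447586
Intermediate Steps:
G(V) = 2*V*(-40 + V) (G(V) = (2*V)*(-40 + V) = 2*V*(-40 + V))
s(f, y) = 32 + 25*f (s(f, y) = 25*f + 32 = 32 + 25*f)
L(X) = 2*X²*(-40 + X) (L(X) = (2*X*(-40 + X))*X = 2*X²*(-40 + X))
(-18340 + L(s(39, -37))) + 295160 = (-18340 + 2*(32 + 25*39)²*(-40 + (32 + 25*39))) + 295160 = (-18340 + 2*(32 + 975)²*(-40 + (32 + 975))) + 295160 = (-18340 + 2*1007²*(-40 + 1007)) + 295160 = (-18340 + 2*1014049*967) + 295160 = (-18340 + 1961170766) + 295160 = 1961152426 + 295160 = 1961447586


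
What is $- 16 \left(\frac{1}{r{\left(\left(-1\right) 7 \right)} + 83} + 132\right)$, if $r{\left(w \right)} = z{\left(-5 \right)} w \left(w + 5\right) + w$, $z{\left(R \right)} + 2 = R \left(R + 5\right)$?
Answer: $- \frac{6337}{3} \approx -2112.3$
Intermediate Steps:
$z{\left(R \right)} = -2 + R \left(5 + R\right)$ ($z{\left(R \right)} = -2 + R \left(R + 5\right) = -2 + R \left(5 + R\right)$)
$r{\left(w \right)} = w - 2 w \left(5 + w\right)$ ($r{\left(w \right)} = \left(-2 + \left(-5\right)^{2} + 5 \left(-5\right)\right) w \left(w + 5\right) + w = \left(-2 + 25 - 25\right) w \left(5 + w\right) + w = - 2 w \left(5 + w\right) + w = w - 2 w \left(5 + w\right)$)
$- 16 \left(\frac{1}{r{\left(\left(-1\right) 7 \right)} + 83} + 132\right) = - 16 \left(\frac{1}{- \left(-1\right) 7 \left(9 + 2 \left(\left(-1\right) 7\right)\right) + 83} + 132\right) = - 16 \left(\frac{1}{\left(-1\right) \left(-7\right) \left(9 + 2 \left(-7\right)\right) + 83} + 132\right) = - 16 \left(\frac{1}{\left(-1\right) \left(-7\right) \left(9 - 14\right) + 83} + 132\right) = - 16 \left(\frac{1}{\left(-1\right) \left(-7\right) \left(-5\right) + 83} + 132\right) = - 16 \left(\frac{1}{-35 + 83} + 132\right) = - 16 \left(\frac{1}{48} + 132\right) = \left(-16\right) \frac{6337}{48} = - \frac{6337}{3}$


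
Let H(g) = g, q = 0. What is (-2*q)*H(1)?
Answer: 0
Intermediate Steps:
(-2*q)*H(1) = -2*0*1 = 0*1 = 0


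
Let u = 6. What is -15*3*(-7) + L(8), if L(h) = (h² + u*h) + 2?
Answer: 429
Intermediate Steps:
L(h) = 2 + h² + 6*h (L(h) = (h² + 6*h) + 2 = 2 + h² + 6*h)
-15*3*(-7) + L(8) = -15*3*(-7) + (2 + 8² + 6*8) = -45*(-7) + (2 + 64 + 48) = 315 + 114 = 429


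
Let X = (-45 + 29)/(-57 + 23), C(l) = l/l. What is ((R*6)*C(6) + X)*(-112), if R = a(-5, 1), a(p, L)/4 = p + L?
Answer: 181888/17 ≈ 10699.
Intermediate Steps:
a(p, L) = 4*L + 4*p (a(p, L) = 4*(p + L) = 4*(L + p) = 4*L + 4*p)
C(l) = 1
R = -16 (R = 4*1 + 4*(-5) = 4 - 20 = -16)
X = 8/17 (X = -16/(-34) = -16*(-1/34) = 8/17 ≈ 0.47059)
((R*6)*C(6) + X)*(-112) = (-16*6*1 + 8/17)*(-112) = (-96*1 + 8/17)*(-112) = (-96 + 8/17)*(-112) = -1624/17*(-112) = 181888/17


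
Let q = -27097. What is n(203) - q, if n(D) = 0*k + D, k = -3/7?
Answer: 27300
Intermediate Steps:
k = -3/7 (k = -3*⅐ = -3/7 ≈ -0.42857)
n(D) = D (n(D) = 0*(-3/7) + D = 0 + D = D)
n(203) - q = 203 - 1*(-27097) = 203 + 27097 = 27300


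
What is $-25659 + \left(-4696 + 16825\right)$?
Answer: $-13530$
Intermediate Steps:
$-25659 + \left(-4696 + 16825\right) = -25659 + 12129 = -13530$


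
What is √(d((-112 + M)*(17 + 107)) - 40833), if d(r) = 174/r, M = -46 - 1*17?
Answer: I*√192278551458/2170 ≈ 202.07*I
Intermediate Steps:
M = -63 (M = -46 - 17 = -63)
√(d((-112 + M)*(17 + 107)) - 40833) = √(174/(((-112 - 63)*(17 + 107))) - 40833) = √(174/((-175*124)) - 40833) = √(174/(-21700) - 40833) = √(174*(-1/21700) - 40833) = √(-87/10850 - 40833) = √(-443038137/10850) = I*√192278551458/2170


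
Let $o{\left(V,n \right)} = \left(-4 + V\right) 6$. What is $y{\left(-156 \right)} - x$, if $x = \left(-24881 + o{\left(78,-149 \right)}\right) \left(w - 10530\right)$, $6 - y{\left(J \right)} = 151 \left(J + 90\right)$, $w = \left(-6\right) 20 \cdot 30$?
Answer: $-345284838$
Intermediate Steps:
$o{\left(V,n \right)} = -24 + 6 V$
$w = -3600$ ($w = \left(-120\right) 30 = -3600$)
$y{\left(J \right)} = -13584 - 151 J$ ($y{\left(J \right)} = 6 - 151 \left(J + 90\right) = 6 - 151 \left(90 + J\right) = 6 - \left(13590 + 151 J\right) = -13584 - 151 J$)
$x = 345294810$ ($x = \left(-24881 + \left(-24 + 6 \cdot 78\right)\right) \left(-3600 - 10530\right) = \left(-24881 + \left(-24 + 468\right)\right) \left(-14130\right) = \left(-24881 + 444\right) \left(-14130\right) = \left(-24437\right) \left(-14130\right) = 345294810$)
$y{\left(-156 \right)} - x = \left(-13584 - -23556\right) - 345294810 = \left(-13584 + 23556\right) - 345294810 = 9972 - 345294810 = -345284838$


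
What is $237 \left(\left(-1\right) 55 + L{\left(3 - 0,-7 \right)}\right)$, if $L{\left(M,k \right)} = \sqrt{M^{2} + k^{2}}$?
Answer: $-13035 + 237 \sqrt{58} \approx -11230.0$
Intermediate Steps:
$237 \left(\left(-1\right) 55 + L{\left(3 - 0,-7 \right)}\right) = 237 \left(\left(-1\right) 55 + \sqrt{\left(3 - 0\right)^{2} + \left(-7\right)^{2}}\right) = 237 \left(-55 + \sqrt{\left(3 + 0\right)^{2} + 49}\right) = 237 \left(-55 + \sqrt{3^{2} + 49}\right) = 237 \left(-55 + \sqrt{9 + 49}\right) = 237 \left(-55 + \sqrt{58}\right) = -13035 + 237 \sqrt{58}$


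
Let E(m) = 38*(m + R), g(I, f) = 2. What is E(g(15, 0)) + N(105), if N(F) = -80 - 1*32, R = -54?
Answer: -2088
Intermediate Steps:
N(F) = -112 (N(F) = -80 - 32 = -112)
E(m) = -2052 + 38*m (E(m) = 38*(m - 54) = 38*(-54 + m) = -2052 + 38*m)
E(g(15, 0)) + N(105) = (-2052 + 38*2) - 112 = (-2052 + 76) - 112 = -1976 - 112 = -2088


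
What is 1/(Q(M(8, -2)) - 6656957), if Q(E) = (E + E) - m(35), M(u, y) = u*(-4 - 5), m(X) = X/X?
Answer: -1/6657102 ≈ -1.5022e-7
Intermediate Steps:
m(X) = 1
M(u, y) = -9*u (M(u, y) = u*(-9) = -9*u)
Q(E) = -1 + 2*E (Q(E) = (E + E) - 1*1 = 2*E - 1 = -1 + 2*E)
1/(Q(M(8, -2)) - 6656957) = 1/((-1 + 2*(-9*8)) - 6656957) = 1/((-1 + 2*(-72)) - 6656957) = 1/((-1 - 144) - 6656957) = 1/(-145 - 6656957) = 1/(-6657102) = -1/6657102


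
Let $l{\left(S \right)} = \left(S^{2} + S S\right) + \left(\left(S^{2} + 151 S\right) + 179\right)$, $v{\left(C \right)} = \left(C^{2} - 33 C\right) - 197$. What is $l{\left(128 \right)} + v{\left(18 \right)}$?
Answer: $68192$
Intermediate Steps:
$v{\left(C \right)} = -197 + C^{2} - 33 C$
$l{\left(S \right)} = 179 + 3 S^{2} + 151 S$ ($l{\left(S \right)} = \left(S^{2} + S^{2}\right) + \left(179 + S^{2} + 151 S\right) = 2 S^{2} + \left(179 + S^{2} + 151 S\right) = 179 + 3 S^{2} + 151 S$)
$l{\left(128 \right)} + v{\left(18 \right)} = \left(179 + 3 \cdot 128^{2} + 151 \cdot 128\right) - \left(791 - 324\right) = \left(179 + 3 \cdot 16384 + 19328\right) - 467 = \left(179 + 49152 + 19328\right) - 467 = 68659 - 467 = 68192$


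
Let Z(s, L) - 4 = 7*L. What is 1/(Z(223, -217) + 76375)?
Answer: 1/74860 ≈ 1.3358e-5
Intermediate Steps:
Z(s, L) = 4 + 7*L
1/(Z(223, -217) + 76375) = 1/((4 + 7*(-217)) + 76375) = 1/((4 - 1519) + 76375) = 1/(-1515 + 76375) = 1/74860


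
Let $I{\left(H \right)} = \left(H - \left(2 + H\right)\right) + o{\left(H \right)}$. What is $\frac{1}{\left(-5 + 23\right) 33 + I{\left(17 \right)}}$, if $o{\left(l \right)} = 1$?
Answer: $\frac{1}{593} \approx 0.0016863$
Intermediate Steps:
$I{\left(H \right)} = -1$ ($I{\left(H \right)} = \left(H - \left(2 + H\right)\right) + 1 = -2 + 1 = -1$)
$\frac{1}{\left(-5 + 23\right) 33 + I{\left(17 \right)}} = \frac{1}{\left(-5 + 23\right) 33 - 1} = \frac{1}{18 \cdot 33 - 1} = \frac{1}{594 - 1} = \frac{1}{593}$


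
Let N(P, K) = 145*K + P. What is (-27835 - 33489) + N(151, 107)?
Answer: -45658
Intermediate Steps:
N(P, K) = P + 145*K
(-27835 - 33489) + N(151, 107) = (-27835 - 33489) + (151 + 145*107) = -61324 + (151 + 15515) = -61324 + 15666 = -45658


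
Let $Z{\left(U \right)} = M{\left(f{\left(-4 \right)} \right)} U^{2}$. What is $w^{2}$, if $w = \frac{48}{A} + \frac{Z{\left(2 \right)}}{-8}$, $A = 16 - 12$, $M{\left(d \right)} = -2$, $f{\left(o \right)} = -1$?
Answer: $169$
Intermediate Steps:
$Z{\left(U \right)} = - 2 U^{2}$
$A = 4$ ($A = 16 - 12 = 4$)
$w = 13$ ($w = \frac{48}{4} + \frac{\left(-2\right) 2^{2}}{-8} = 48 \cdot \frac{1}{4} + \left(-2\right) 4 \left(- \frac{1}{8}\right) = 12 - -1 = 12 + 1 = 13$)
$w^{2} = 13^{2} = 169$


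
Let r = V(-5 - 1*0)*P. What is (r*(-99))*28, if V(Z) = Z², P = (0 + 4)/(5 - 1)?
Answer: -69300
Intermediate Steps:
P = 1 (P = 4/4 = 4*(¼) = 1)
r = 25 (r = (-5 - 1*0)²*1 = (-5 + 0)²*1 = (-5)²*1 = 25*1 = 25)
(r*(-99))*28 = (25*(-99))*28 = -2475*28 = -69300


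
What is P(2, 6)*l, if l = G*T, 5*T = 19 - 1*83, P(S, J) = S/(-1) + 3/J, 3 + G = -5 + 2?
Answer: -576/5 ≈ -115.20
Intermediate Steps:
G = -6 (G = -3 + (-5 + 2) = -3 - 3 = -6)
P(S, J) = -S + 3/J (P(S, J) = S*(-1) + 3/J = -S + 3/J)
T = -64/5 (T = (19 - 1*83)/5 = (19 - 83)/5 = (⅕)*(-64) = -64/5 ≈ -12.800)
l = 384/5 (l = -6*(-64/5) = 384/5 ≈ 76.800)
P(2, 6)*l = (-1*2 + 3/6)*(384/5) = (-2 + 3*(⅙))*(384/5) = (-2 + ½)*(384/5) = -3/2*384/5 = -576/5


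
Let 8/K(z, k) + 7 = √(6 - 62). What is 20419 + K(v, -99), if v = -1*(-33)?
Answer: 306277/15 - 16*I*√14/105 ≈ 20418.0 - 0.57016*I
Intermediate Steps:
v = 33
K(z, k) = 8/(-7 + 2*I*√14) (K(z, k) = 8/(-7 + √(6 - 62)) = 8/(-7 + √(-56)) = 8/(-7 + 2*I*√14))
20419 + K(v, -99) = 20419 + (-8/15 - 16*I*√14/105) = 306277/15 - 16*I*√14/105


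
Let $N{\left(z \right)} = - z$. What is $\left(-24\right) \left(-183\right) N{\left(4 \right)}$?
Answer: $-17568$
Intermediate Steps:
$\left(-24\right) \left(-183\right) N{\left(4 \right)} = \left(-24\right) \left(-183\right) \left(\left(-1\right) 4\right) = 4392 \left(-4\right) = -17568$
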